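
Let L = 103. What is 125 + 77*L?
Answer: 8056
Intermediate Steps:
125 + 77*L = 125 + 77*103 = 125 + 7931 = 8056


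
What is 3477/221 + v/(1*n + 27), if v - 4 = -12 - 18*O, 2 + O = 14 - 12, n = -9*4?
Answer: 33061/1989 ≈ 16.622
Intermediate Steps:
n = -36
O = 0 (O = -2 + (14 - 12) = -2 + 2 = 0)
v = -8 (v = 4 + (-12 - 18*0) = 4 + (-12 + 0) = 4 - 12 = -8)
3477/221 + v/(1*n + 27) = 3477/221 - 8/(1*(-36) + 27) = 3477*(1/221) - 8/(-36 + 27) = 3477/221 - 8/(-9) = 3477/221 - 8*(-⅑) = 3477/221 + 8/9 = 33061/1989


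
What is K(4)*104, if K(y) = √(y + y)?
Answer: 208*√2 ≈ 294.16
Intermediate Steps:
K(y) = √2*√y (K(y) = √(2*y) = √2*√y)
K(4)*104 = (√2*√4)*104 = (√2*2)*104 = (2*√2)*104 = 208*√2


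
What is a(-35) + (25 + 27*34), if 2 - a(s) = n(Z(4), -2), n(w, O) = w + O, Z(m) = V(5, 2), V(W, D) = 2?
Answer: 945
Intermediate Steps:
Z(m) = 2
n(w, O) = O + w
a(s) = 2 (a(s) = 2 - (-2 + 2) = 2 - 1*0 = 2 + 0 = 2)
a(-35) + (25 + 27*34) = 2 + (25 + 27*34) = 2 + (25 + 918) = 2 + 943 = 945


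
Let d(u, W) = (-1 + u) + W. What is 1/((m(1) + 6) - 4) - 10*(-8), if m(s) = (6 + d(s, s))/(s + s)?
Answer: 882/11 ≈ 80.182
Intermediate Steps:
d(u, W) = -1 + W + u
m(s) = (5 + 2*s)/(2*s) (m(s) = (6 + (-1 + s + s))/(s + s) = (6 + (-1 + 2*s))/((2*s)) = (5 + 2*s)*(1/(2*s)) = (5 + 2*s)/(2*s))
1/((m(1) + 6) - 4) - 10*(-8) = 1/(((5/2 + 1)/1 + 6) - 4) - 10*(-8) = 1/((1*(7/2) + 6) - 4) + 80 = 1/((7/2 + 6) - 4) + 80 = 1/(19/2 - 4) + 80 = 1/(11/2) + 80 = 2/11 + 80 = 882/11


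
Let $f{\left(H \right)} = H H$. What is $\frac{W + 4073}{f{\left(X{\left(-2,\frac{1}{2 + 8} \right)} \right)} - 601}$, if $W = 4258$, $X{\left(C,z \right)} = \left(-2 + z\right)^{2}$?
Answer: $- \frac{27770000}{1959893} \approx -14.169$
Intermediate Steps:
$f{\left(H \right)} = H^{2}$
$\frac{W + 4073}{f{\left(X{\left(-2,\frac{1}{2 + 8} \right)} \right)} - 601} = \frac{4258 + 4073}{\left(\left(-2 + \frac{1}{2 + 8}\right)^{2}\right)^{2} - 601} = \frac{8331}{\left(\left(-2 + \frac{1}{10}\right)^{2}\right)^{2} - 601} = \frac{8331}{\left(\left(- \frac{19}{10}\right)^{2}\right)^{2} - 601} = \frac{8331}{\left(\frac{361}{100}\right)^{2} - 601} = \frac{8331}{\frac{130321}{10000} - 601} = \frac{8331}{- \frac{5879679}{10000}} = 8331 \left(- \frac{10000}{5879679}\right) = - \frac{27770000}{1959893}$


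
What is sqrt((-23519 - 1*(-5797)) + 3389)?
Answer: I*sqrt(14333) ≈ 119.72*I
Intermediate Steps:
sqrt((-23519 - 1*(-5797)) + 3389) = sqrt((-23519 + 5797) + 3389) = sqrt(-17722 + 3389) = sqrt(-14333) = I*sqrt(14333)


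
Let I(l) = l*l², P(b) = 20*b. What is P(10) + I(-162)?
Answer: -4251328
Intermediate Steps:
I(l) = l³
P(10) + I(-162) = 20*10 + (-162)³ = 200 - 4251528 = -4251328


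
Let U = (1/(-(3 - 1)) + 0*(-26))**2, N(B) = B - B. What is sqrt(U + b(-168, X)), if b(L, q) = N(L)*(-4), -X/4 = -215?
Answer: 1/2 ≈ 0.50000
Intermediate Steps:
N(B) = 0
X = 860 (X = -4*(-215) = 860)
b(L, q) = 0 (b(L, q) = 0*(-4) = 0)
U = 1/4 (U = (1/(-1*2) + 0)**2 = (1/(-2) + 0)**2 = (-1/2 + 0)**2 = (-1/2)**2 = 1/4 ≈ 0.25000)
sqrt(U + b(-168, X)) = sqrt(1/4 + 0) = sqrt(1/4) = 1/2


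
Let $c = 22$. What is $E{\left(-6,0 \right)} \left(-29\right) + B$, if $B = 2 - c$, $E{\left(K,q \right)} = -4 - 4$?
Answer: $212$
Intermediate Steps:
$E{\left(K,q \right)} = -8$ ($E{\left(K,q \right)} = -4 - 4 = -8$)
$B = -20$ ($B = 2 - 22 = -20$)
$E{\left(-6,0 \right)} \left(-29\right) + B = \left(-8\right) \left(-29\right) - 20 = 232 - 20 = 212$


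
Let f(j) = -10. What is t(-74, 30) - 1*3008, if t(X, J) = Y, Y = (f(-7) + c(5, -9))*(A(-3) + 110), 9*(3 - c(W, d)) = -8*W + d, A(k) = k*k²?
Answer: -28234/9 ≈ -3137.1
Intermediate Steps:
A(k) = k³
c(W, d) = 3 - d/9 + 8*W/9 (c(W, d) = 3 - (-8*W + d)/9 = 3 - (d - 8*W)/9 = 3 + (-d/9 + 8*W/9) = 3 - d/9 + 8*W/9)
Y = -1162/9 (Y = (-10 + (3 - ⅑*(-9) + (8/9)*5))*((-3)³ + 110) = (-10 + (3 + 1 + 40/9))*(-27 + 110) = (-10 + 76/9)*83 = -14/9*83 = -1162/9 ≈ -129.11)
t(X, J) = -1162/9
t(-74, 30) - 1*3008 = -1162/9 - 1*3008 = -1162/9 - 3008 = -28234/9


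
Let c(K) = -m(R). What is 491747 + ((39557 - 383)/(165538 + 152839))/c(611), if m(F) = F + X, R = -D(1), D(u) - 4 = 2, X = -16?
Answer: 1722170300396/3502147 ≈ 4.9175e+5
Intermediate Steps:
D(u) = 6 (D(u) = 4 + 2 = 6)
R = -6 (R = -1*6 = -6)
m(F) = -16 + F (m(F) = F - 16 = -16 + F)
c(K) = 22 (c(K) = -(-16 - 6) = -1*(-22) = 22)
491747 + ((39557 - 383)/(165538 + 152839))/c(611) = 491747 + ((39557 - 383)/(165538 + 152839))/22 = 491747 + (39174/318377)*(1/22) = 491747 + 19587/3502147 = 1722170300396/3502147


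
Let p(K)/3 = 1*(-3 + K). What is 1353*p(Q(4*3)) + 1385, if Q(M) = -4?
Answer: -27028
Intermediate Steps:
p(K) = -9 + 3*K (p(K) = 3*(1*(-3 + K)) = 3*(-3 + K) = -9 + 3*K)
1353*p(Q(4*3)) + 1385 = 1353*(-9 + 3*(-4)) + 1385 = 1353*(-9 - 12) + 1385 = 1353*(-21) + 1385 = -28413 + 1385 = -27028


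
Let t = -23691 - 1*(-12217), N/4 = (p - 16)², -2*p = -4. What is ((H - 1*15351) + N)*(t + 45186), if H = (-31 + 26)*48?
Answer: -499173584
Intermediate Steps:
p = 2 (p = -½*(-4) = 2)
H = -240 (H = -5*48 = -240)
N = 784 (N = 4*(2 - 16)² = 4*(-14)² = 4*196 = 784)
t = -11474 (t = -23691 + 12217 = -11474)
((H - 1*15351) + N)*(t + 45186) = ((-240 - 1*15351) + 784)*(-11474 + 45186) = ((-240 - 15351) + 784)*33712 = (-15591 + 784)*33712 = -14807*33712 = -499173584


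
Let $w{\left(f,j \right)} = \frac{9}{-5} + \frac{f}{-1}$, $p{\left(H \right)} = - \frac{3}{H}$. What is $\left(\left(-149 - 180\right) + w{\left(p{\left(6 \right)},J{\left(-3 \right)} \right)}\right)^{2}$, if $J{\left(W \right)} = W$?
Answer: $\frac{10909809}{100} \approx 1.091 \cdot 10^{5}$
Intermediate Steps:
$w{\left(f,j \right)} = - \frac{9}{5} - f$ ($w{\left(f,j \right)} = 9 \left(- \frac{1}{5}\right) + f \left(-1\right) = - \frac{9}{5} - f$)
$\left(\left(-149 - 180\right) + w{\left(p{\left(6 \right)},J{\left(-3 \right)} \right)}\right)^{2} = \left(\left(-149 - 180\right) - \left(\frac{9}{5} - \frac{3}{6}\right)\right)^{2} = \left(-329 - \left(\frac{9}{5} - \frac{1}{2}\right)\right)^{2} = \left(-329 - \frac{13}{10}\right)^{2} = \left(- \frac{3303}{10}\right)^{2} = \frac{10909809}{100}$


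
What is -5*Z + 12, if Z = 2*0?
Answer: 12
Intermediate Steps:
Z = 0
-5*Z + 12 = -5*0 + 12 = 0 + 12 = 12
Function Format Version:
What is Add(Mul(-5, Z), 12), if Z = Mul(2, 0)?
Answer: 12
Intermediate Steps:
Z = 0
Add(Mul(-5, Z), 12) = Add(Mul(-5, 0), 12) = Add(0, 12) = 12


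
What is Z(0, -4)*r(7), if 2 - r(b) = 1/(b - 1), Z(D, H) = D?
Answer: 0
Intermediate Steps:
r(b) = 2 - 1/(-1 + b) (r(b) = 2 - 1/(b - 1) = 2 - 1/(-1 + b))
Z(0, -4)*r(7) = 0*((-3 + 2*7)/(-1 + 7)) = 0*((-3 + 14)/6) = 0*((⅙)*11) = 0*(11/6) = 0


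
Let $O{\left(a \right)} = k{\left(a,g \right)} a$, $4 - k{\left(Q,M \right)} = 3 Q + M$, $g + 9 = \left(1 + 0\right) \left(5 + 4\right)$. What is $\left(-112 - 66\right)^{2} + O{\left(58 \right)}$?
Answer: $21824$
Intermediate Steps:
$g = 0$ ($g = -9 + \left(1 + 0\right) \left(5 + 4\right) = -9 + 1 \cdot 9 = -9 + 9 = 0$)
$k{\left(Q,M \right)} = 4 - M - 3 Q$ ($k{\left(Q,M \right)} = 4 - \left(3 Q + M\right) = 4 - \left(M + 3 Q\right) = 4 - M - 3 Q$)
$O{\left(a \right)} = a \left(4 - 3 a\right)$ ($O{\left(a \right)} = \left(4 - 0 - 3 a\right) a = \left(4 + 0 - 3 a\right) a = \left(4 - 3 a\right) a = a \left(4 - 3 a\right)$)
$\left(-112 - 66\right)^{2} + O{\left(58 \right)} = \left(-112 - 66\right)^{2} + 58 \left(4 - 174\right) = \left(-178\right)^{2} + 58 \left(4 - 174\right) = 31684 + 58 \left(-170\right) = 31684 - 9860 = 21824$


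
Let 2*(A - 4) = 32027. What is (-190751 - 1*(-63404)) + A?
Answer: -222659/2 ≈ -1.1133e+5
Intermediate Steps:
A = 32035/2 (A = 4 + (1/2)*32027 = 4 + 32027/2 = 32035/2 ≈ 16018.)
(-190751 - 1*(-63404)) + A = (-190751 - 1*(-63404)) + 32035/2 = (-190751 + 63404) + 32035/2 = -127347 + 32035/2 = -222659/2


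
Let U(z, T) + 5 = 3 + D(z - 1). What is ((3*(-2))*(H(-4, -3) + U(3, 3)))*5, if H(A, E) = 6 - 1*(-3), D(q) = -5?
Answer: -60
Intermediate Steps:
H(A, E) = 9 (H(A, E) = 6 + 3 = 9)
U(z, T) = -7 (U(z, T) = -5 + (3 - 5) = -5 - 2 = -7)
((3*(-2))*(H(-4, -3) + U(3, 3)))*5 = ((3*(-2))*(9 - 7))*5 = -6*2*5 = -12*5 = -60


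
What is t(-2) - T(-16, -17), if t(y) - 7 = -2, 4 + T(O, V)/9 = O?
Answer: 185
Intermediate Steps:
T(O, V) = -36 + 9*O
t(y) = 5 (t(y) = 7 - 2 = 5)
t(-2) - T(-16, -17) = 5 - (-36 + 9*(-16)) = 5 - (-36 - 144) = 5 - 1*(-180) = 5 + 180 = 185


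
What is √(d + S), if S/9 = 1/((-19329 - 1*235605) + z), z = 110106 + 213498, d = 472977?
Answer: √27535254718930/7630 ≈ 687.73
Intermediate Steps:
z = 323604
S = 1/7630 (S = 9/((-19329 - 1*235605) + 323604) = 9/((-19329 - 235605) + 323604) = 9/(-254934 + 323604) = 9/68670 = 9*(1/68670) = 1/7630 ≈ 0.00013106)
√(d + S) = √(472977 + 1/7630) = √(3608814511/7630) = √27535254718930/7630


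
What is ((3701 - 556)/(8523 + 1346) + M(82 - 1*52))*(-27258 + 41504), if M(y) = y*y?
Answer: 126579200270/9869 ≈ 1.2826e+7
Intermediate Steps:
M(y) = y**2
((3701 - 556)/(8523 + 1346) + M(82 - 1*52))*(-27258 + 41504) = ((3701 - 556)/(8523 + 1346) + (82 - 1*52)**2)*(-27258 + 41504) = (3145/9869 + (82 - 52)**2)*14246 = (3145*(1/9869) + 30**2)*14246 = (3145/9869 + 900)*14246 = (8885245/9869)*14246 = 126579200270/9869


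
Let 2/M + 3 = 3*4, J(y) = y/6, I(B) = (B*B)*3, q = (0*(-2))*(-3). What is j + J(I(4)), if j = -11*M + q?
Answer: 50/9 ≈ 5.5556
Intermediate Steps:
q = 0 (q = 0*(-3) = 0)
I(B) = 3*B² (I(B) = B²*3 = 3*B²)
J(y) = y/6 (J(y) = y*(⅙) = y/6)
M = 2/9 (M = 2/(-3 + 3*4) = 2/(-3 + 12) = 2/9 ≈ 0.22222)
j = -22/9 (j = -11*2/9 + 0 = -22/9 + 0 = -22/9 ≈ -2.4444)
j + J(I(4)) = -22/9 + (3*4²)/6 = -22/9 + (3*16)/6 = -22/9 + (⅙)*48 = -22/9 + 8 = 50/9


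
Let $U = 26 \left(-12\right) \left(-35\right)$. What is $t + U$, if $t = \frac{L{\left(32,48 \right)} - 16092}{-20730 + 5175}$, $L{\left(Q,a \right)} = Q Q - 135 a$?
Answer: $\frac{169882148}{15555} \approx 10921.0$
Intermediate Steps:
$L{\left(Q,a \right)} = Q^{2} - 135 a$
$t = \frac{21548}{15555}$ ($t = \frac{\left(32^{2} - 6480\right) - 16092}{-20730 + 5175} = \frac{\left(1024 - 6480\right) - 16092}{-15555} = \left(-5456 - 16092\right) \left(- \frac{1}{15555}\right) = \left(-21548\right) \left(- \frac{1}{15555}\right) = \frac{21548}{15555} \approx 1.3853$)
$U = 10920$ ($U = \left(-312\right) \left(-35\right) = 10920$)
$t + U = \frac{21548}{15555} + 10920 = \frac{169882148}{15555}$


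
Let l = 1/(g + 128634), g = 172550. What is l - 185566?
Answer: -55889510143/301184 ≈ -1.8557e+5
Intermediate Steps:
l = 1/301184 (l = 1/(172550 + 128634) = 1/301184 ≈ 3.3202e-6)
l - 185566 = 1/301184 - 185566 = -55889510143/301184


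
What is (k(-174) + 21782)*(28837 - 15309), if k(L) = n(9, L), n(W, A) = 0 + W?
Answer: 294788648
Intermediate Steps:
n(W, A) = W
k(L) = 9
(k(-174) + 21782)*(28837 - 15309) = (9 + 21782)*(28837 - 15309) = 21791*13528 = 294788648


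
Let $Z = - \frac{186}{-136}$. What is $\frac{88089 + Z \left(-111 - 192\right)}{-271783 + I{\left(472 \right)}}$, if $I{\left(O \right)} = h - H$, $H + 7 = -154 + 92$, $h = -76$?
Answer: $- \frac{5961873}{18481720} \approx -0.32258$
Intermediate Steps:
$Z = \frac{93}{68}$ ($Z = \left(-186\right) \left(- \frac{1}{136}\right) = \frac{93}{68} \approx 1.3676$)
$H = -69$ ($H = -7 + \left(-154 + 92\right) = -7 - 62 = -69$)
$I{\left(O \right)} = -7$ ($I{\left(O \right)} = -76 - -69 = -76 + 69 = -7$)
$\frac{88089 + Z \left(-111 - 192\right)}{-271783 + I{\left(472 \right)}} = \frac{88089 + \frac{93 \left(-111 - 192\right)}{68}}{-271783 - 7} = \frac{88089 + \frac{93}{68} \left(-303\right)}{-271790} = \left(88089 - \frac{28179}{68}\right) \left(- \frac{1}{271790}\right) = \frac{5961873}{68} \left(- \frac{1}{271790}\right) = - \frac{5961873}{18481720}$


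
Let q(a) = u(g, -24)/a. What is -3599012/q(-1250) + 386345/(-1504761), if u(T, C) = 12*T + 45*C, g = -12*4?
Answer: -282065281664680/103828509 ≈ -2.7166e+6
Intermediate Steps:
g = -48
q(a) = -1656/a (q(a) = (12*(-48) + 45*(-24))/a = (-576 - 1080)/a = -1656/a)
-3599012/q(-1250) + 386345/(-1504761) = -3599012/((-1656/(-1250))) + 386345/(-1504761) = -3599012/((-1656*(-1/1250))) + 386345*(-1/1504761) = -3599012/828/625 - 386345/1504761 = -3599012*625/828 - 386345/1504761 = -562345625/207 - 386345/1504761 = -282065281664680/103828509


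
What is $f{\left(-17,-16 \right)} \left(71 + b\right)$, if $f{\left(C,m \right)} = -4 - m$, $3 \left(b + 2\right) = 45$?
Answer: $1008$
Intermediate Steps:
$b = 13$ ($b = -2 + \frac{1}{3} \cdot 45 = -2 + 15 = 13$)
$f{\left(-17,-16 \right)} \left(71 + b\right) = \left(-4 - -16\right) \left(71 + 13\right) = \left(-4 + 16\right) 84 = 12 \cdot 84 = 1008$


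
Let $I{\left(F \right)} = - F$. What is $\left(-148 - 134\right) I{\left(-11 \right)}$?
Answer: $-3102$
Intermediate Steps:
$\left(-148 - 134\right) I{\left(-11 \right)} = \left(-148 - 134\right) \left(\left(-1\right) \left(-11\right)\right) = \left(-282\right) 11 = -3102$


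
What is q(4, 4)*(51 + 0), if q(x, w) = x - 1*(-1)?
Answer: 255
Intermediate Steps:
q(x, w) = 1 + x (q(x, w) = x + 1 = 1 + x)
q(4, 4)*(51 + 0) = (1 + 4)*(51 + 0) = 5*51 = 255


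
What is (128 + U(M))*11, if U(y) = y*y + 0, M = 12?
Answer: 2992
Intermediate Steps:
U(y) = y**2 (U(y) = y**2 + 0 = y**2)
(128 + U(M))*11 = (128 + 12**2)*11 = (128 + 144)*11 = 272*11 = 2992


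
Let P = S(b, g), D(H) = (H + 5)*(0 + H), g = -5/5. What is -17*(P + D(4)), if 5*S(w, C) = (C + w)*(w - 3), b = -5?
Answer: -3876/5 ≈ -775.20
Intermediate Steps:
g = -1 (g = -5*⅕ = -1)
S(w, C) = (-3 + w)*(C + w)/5 (S(w, C) = ((C + w)*(w - 3))/5 = ((C + w)*(-3 + w))/5 = ((-3 + w)*(C + w))/5 = (-3 + w)*(C + w)/5)
D(H) = H*(5 + H) (D(H) = (5 + H)*H = H*(5 + H))
P = 48/5 (P = -⅗*(-1) - ⅗*(-5) + (⅕)*(-5)² + (⅕)*(-1)*(-5) = ⅗ + 3 + (⅕)*25 + 1 = ⅗ + 3 + 5 + 1 = 48/5 ≈ 9.6000)
-17*(P + D(4)) = -17*(48/5 + 4*(5 + 4)) = -17*(48/5 + 4*9) = -17*(48/5 + 36) = -17*228/5 = -3876/5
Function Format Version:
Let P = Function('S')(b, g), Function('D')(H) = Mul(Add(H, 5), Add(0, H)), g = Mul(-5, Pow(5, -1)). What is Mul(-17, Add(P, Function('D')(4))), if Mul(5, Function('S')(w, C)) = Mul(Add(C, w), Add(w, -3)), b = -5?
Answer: Rational(-3876, 5) ≈ -775.20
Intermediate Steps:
g = -1 (g = Mul(-5, Rational(1, 5)) = -1)
Function('S')(w, C) = Mul(Rational(1, 5), Add(-3, w), Add(C, w)) (Function('S')(w, C) = Mul(Rational(1, 5), Mul(Add(C, w), Add(w, -3))) = Mul(Rational(1, 5), Mul(Add(C, w), Add(-3, w))) = Mul(Rational(1, 5), Mul(Add(-3, w), Add(C, w))) = Mul(Rational(1, 5), Add(-3, w), Add(C, w)))
Function('D')(H) = Mul(H, Add(5, H)) (Function('D')(H) = Mul(Add(5, H), H) = Mul(H, Add(5, H)))
P = Rational(48, 5) (P = Add(Mul(Rational(-3, 5), -1), Mul(Rational(-3, 5), -5), Mul(Rational(1, 5), Pow(-5, 2)), Mul(Rational(1, 5), -1, -5)) = Add(Rational(3, 5), 3, Mul(Rational(1, 5), 25), 1) = Add(Rational(3, 5), 3, 5, 1) = Rational(48, 5) ≈ 9.6000)
Mul(-17, Add(P, Function('D')(4))) = Mul(-17, Add(Rational(48, 5), Mul(4, Add(5, 4)))) = Mul(-17, Add(Rational(48, 5), Mul(4, 9))) = Mul(-17, Add(Rational(48, 5), 36)) = Mul(-17, Rational(228, 5)) = Rational(-3876, 5)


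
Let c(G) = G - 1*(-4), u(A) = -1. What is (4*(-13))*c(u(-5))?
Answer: -156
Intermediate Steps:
c(G) = 4 + G (c(G) = G + 4 = 4 + G)
(4*(-13))*c(u(-5)) = (4*(-13))*(4 - 1) = -52*3 = -156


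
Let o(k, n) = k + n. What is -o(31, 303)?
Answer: -334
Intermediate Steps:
-o(31, 303) = -(31 + 303) = -1*334 = -334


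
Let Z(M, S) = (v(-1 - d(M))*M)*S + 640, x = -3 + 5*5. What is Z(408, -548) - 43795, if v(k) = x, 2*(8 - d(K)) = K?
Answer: -4962003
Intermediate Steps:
d(K) = 8 - K/2
x = 22 (x = -3 + 25 = 22)
v(k) = 22
Z(M, S) = 640 + 22*M*S (Z(M, S) = (22*M)*S + 640 = 22*M*S + 640 = 640 + 22*M*S)
Z(408, -548) - 43795 = (640 + 22*408*(-548)) - 43795 = (640 - 4918848) - 43795 = -4918208 - 43795 = -4962003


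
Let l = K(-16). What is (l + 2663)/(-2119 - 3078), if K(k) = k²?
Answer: -2919/5197 ≈ -0.56167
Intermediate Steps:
l = 256 (l = (-16)² = 256)
(l + 2663)/(-2119 - 3078) = (256 + 2663)/(-2119 - 3078) = 2919/(-5197) = 2919*(-1/5197) = -2919/5197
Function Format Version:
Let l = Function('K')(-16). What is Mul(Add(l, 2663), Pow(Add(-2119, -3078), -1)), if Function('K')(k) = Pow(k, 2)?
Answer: Rational(-2919, 5197) ≈ -0.56167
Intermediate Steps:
l = 256 (l = Pow(-16, 2) = 256)
Mul(Add(l, 2663), Pow(Add(-2119, -3078), -1)) = Mul(Add(256, 2663), Pow(Add(-2119, -3078), -1)) = Mul(2919, Pow(-5197, -1)) = Mul(2919, Rational(-1, 5197)) = Rational(-2919, 5197)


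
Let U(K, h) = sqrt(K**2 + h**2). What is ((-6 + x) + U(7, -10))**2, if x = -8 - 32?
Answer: (46 - sqrt(149))**2 ≈ 1142.0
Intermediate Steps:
x = -40
((-6 + x) + U(7, -10))**2 = ((-6 - 40) + sqrt(7**2 + (-10)**2))**2 = (-46 + sqrt(49 + 100))**2 = (-46 + sqrt(149))**2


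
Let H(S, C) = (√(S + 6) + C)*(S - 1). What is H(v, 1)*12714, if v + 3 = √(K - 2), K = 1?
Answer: -50856 + 12714*I + 12714*√(3 + I)*(-4 + I) ≈ -1.4375e+5 + 20545.0*I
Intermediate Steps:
v = -3 + I (v = -3 + √(1 - 2) = -3 + √(-1) = -3 + I ≈ -3.0 + 1.0*I)
H(S, C) = (-1 + S)*(C + √(6 + S)) (H(S, C) = (√(6 + S) + C)*(-1 + S) = (C + √(6 + S))*(-1 + S) = (-1 + S)*(C + √(6 + S)))
H(v, 1)*12714 = (-1*1 - √(6 + (-3 + I)) + 1*(-3 + I) + (-3 + I)*√(6 + (-3 + I)))*12714 = (-1 - √(3 + I) + (-3 + I) + (-3 + I)*√(3 + I))*12714 = (-1 - √(3 + I) + (-3 + I) + √(3 + I)*(-3 + I))*12714 = (-4 + I - √(3 + I) + √(3 + I)*(-3 + I))*12714 = -50856 - 12714*√(3 + I) + 12714*I + 12714*√(3 + I)*(-3 + I)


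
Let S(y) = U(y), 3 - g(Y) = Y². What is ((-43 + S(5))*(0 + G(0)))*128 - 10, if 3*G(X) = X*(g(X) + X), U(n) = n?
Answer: -10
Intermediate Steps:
g(Y) = 3 - Y²
S(y) = y
G(X) = X*(3 + X - X²)/3 (G(X) = (X*((3 - X²) + X))/3 = (X*(3 + X - X²))/3 = X*(3 + X - X²)/3)
((-43 + S(5))*(0 + G(0)))*128 - 10 = ((-43 + 5)*(0 + (⅓)*0*(3 + 0 - 1*0²)))*128 - 10 = -38*(0 + (⅓)*0*(3 + 0 - 1*0))*128 - 10 = -38*(0 + (⅓)*0*(3 + 0 + 0))*128 - 10 = -38*(0 + (⅓)*0*3)*128 - 10 = -38*(0 + 0)*128 - 10 = -38*0*128 - 10 = 0*128 - 10 = 0 - 10 = -10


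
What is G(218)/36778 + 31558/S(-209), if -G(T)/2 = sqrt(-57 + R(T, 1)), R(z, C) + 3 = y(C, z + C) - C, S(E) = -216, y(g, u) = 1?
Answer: -15779/108 - 2*I*sqrt(15)/18389 ≈ -146.1 - 0.00042123*I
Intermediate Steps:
R(z, C) = -2 - C (R(z, C) = -3 + (1 - C) = -2 - C)
G(T) = -4*I*sqrt(15) (G(T) = -2*sqrt(-57 + (-2 - 1*1)) = -2*sqrt(-57 + (-2 - 1)) = -2*sqrt(-57 - 3) = -4*I*sqrt(15))
G(218)/36778 + 31558/S(-209) = -4*I*sqrt(15)/36778 + 31558/(-216) = -4*I*sqrt(15)*(1/36778) + 31558*(-1/216) = -2*I*sqrt(15)/18389 - 15779/108 = -15779/108 - 2*I*sqrt(15)/18389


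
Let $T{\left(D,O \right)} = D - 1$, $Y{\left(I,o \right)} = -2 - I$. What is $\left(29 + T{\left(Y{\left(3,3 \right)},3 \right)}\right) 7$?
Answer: $161$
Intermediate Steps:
$T{\left(D,O \right)} = -1 + D$
$\left(29 + T{\left(Y{\left(3,3 \right)},3 \right)}\right) 7 = \left(29 - 6\right) 7 = 23 \cdot 7 = 161$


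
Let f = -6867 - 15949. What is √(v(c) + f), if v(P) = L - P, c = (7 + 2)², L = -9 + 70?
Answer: 2*I*√5709 ≈ 151.12*I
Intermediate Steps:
L = 61
c = 81 (c = 9² = 81)
v(P) = 61 - P
f = -22816
√(v(c) + f) = √((61 - 1*81) - 22816) = √((61 - 81) - 22816) = √(-20 - 22816) = √(-22836) = 2*I*√5709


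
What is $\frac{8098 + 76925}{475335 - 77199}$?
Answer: $\frac{28341}{132712} \approx 0.21355$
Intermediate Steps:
$\frac{8098 + 76925}{475335 - 77199} = \frac{85023}{398136} = 85023 \cdot \frac{1}{398136} = \frac{28341}{132712}$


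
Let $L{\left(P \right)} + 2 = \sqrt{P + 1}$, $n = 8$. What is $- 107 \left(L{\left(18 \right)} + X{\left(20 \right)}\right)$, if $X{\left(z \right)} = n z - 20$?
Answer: $-14766 - 107 \sqrt{19} \approx -15232.0$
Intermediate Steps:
$X{\left(z \right)} = -20 + 8 z$ ($X{\left(z \right)} = 8 z - 20 = -20 + 8 z$)
$L{\left(P \right)} = -2 + \sqrt{1 + P}$ ($L{\left(P \right)} = -2 + \sqrt{P + 1} = -2 + \sqrt{1 + P}$)
$- 107 \left(L{\left(18 \right)} + X{\left(20 \right)}\right) = - 107 \left(\left(-2 + \sqrt{1 + 18}\right) + \left(-20 + 8 \cdot 20\right)\right) = - 107 \left(\left(-2 + \sqrt{19}\right) + \left(-20 + 160\right)\right) = - 107 \left(\left(-2 + \sqrt{19}\right) + 140\right) = - 107 \left(138 + \sqrt{19}\right) = -14766 - 107 \sqrt{19}$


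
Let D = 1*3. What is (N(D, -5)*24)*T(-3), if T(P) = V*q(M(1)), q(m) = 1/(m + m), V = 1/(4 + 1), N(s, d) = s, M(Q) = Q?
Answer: 36/5 ≈ 7.2000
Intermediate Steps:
D = 3
V = ⅕ (V = 1/5 = ⅕ ≈ 0.20000)
q(m) = 1/(2*m)
T(P) = ⅒ (T(P) = ((½)/1)/5 = ((½)*1)/5 = (⅕)*(½) = ⅒)
(N(D, -5)*24)*T(-3) = (3*24)*(⅒) = 72*(⅒) = 36/5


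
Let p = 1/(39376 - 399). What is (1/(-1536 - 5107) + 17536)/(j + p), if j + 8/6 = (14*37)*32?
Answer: 13621484775357/12874747487693 ≈ 1.0580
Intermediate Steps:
j = 49724/3 (j = -4/3 + (14*37)*32 = -4/3 + 518*32 = -4/3 + 16576 = 49724/3 ≈ 16575.)
p = 1/38977 ≈ 2.5656e-5
(1/(-1536 - 5107) + 17536)/(j + p) = (1/(-1536 - 5107) + 17536)/(49724/3 + 1/38977) = (1/(-6643) + 17536)/(1938092351/116931) = (-1/6643 + 17536)*(116931/1938092351) = (116491647/6643)*(116931/1938092351) = 13621484775357/12874747487693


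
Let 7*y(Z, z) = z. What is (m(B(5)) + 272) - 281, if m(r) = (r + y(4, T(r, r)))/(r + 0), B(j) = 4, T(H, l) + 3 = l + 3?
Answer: -55/7 ≈ -7.8571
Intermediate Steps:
T(H, l) = l (T(H, l) = -3 + (l + 3) = -3 + (3 + l) = l)
y(Z, z) = z/7
m(r) = 8/7 (m(r) = (r + r/7)/(r + 0) = (8*r/7)/r = 8/7)
(m(B(5)) + 272) - 281 = (8/7 + 272) - 281 = 1912/7 - 281 = -55/7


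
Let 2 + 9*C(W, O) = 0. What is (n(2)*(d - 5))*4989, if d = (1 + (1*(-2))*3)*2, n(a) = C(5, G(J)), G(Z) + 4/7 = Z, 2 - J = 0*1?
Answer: 16630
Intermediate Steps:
J = 2 (J = 2 - 0 = 2 - 1*0 = 2 + 0 = 2)
G(Z) = -4/7 + Z
C(W, O) = -2/9 (C(W, O) = -2/9 + (1/9)*0 = -2/9 + 0 = -2/9)
n(a) = -2/9
d = -10 (d = (1 - 2*3)*2 = (1 - 6)*2 = -5*2 = -10)
(n(2)*(d - 5))*4989 = -2*(-10 - 5)/9*4989 = -2/9*(-15)*4989 = (10/3)*4989 = 16630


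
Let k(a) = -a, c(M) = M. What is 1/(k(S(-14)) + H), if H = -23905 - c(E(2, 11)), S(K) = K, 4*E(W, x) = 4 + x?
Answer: -4/95579 ≈ -4.1850e-5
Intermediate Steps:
E(W, x) = 1 + x/4 (E(W, x) = (4 + x)/4 = 1 + x/4)
H = -95635/4 (H = -23905 - (1 + (¼)*11) = -23905 - (1 + 11/4) = -23905 - 1*15/4 = -23905 - 15/4 = -95635/4 ≈ -23909.)
1/(k(S(-14)) + H) = 1/(-1*(-14) - 95635/4) = 1/(14 - 95635/4) = 1/(-95579/4) = -4/95579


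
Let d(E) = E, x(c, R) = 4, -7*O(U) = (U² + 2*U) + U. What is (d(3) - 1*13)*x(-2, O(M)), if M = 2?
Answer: -40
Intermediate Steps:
O(U) = -3*U/7 - U²/7 (O(U) = -((U² + 2*U) + U)/7 = -(U² + 3*U)/7 = -3*U/7 - U²/7)
(d(3) - 1*13)*x(-2, O(M)) = (3 - 1*13)*4 = (3 - 13)*4 = -10*4 = -40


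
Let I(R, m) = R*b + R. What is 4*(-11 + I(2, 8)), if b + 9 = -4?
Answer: -140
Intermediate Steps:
b = -13 (b = -9 - 4 = -13)
I(R, m) = -12*R (I(R, m) = R*(-13) + R = -13*R + R = -12*R)
4*(-11 + I(2, 8)) = 4*(-11 - 12*2) = 4*(-11 - 24) = 4*(-35) = -140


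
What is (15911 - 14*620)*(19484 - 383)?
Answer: 138119331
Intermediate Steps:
(15911 - 14*620)*(19484 - 383) = (15911 - 8680)*19101 = 7231*19101 = 138119331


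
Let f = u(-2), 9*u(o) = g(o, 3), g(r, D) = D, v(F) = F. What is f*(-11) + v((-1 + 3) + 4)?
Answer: 7/3 ≈ 2.3333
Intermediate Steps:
u(o) = ⅓ (u(o) = (⅑)*3 = ⅓)
f = ⅓ ≈ 0.33333
f*(-11) + v((-1 + 3) + 4) = (⅓)*(-11) + ((-1 + 3) + 4) = -11/3 + (2 + 4) = -11/3 + 6 = 7/3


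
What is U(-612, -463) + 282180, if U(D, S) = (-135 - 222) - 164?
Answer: 281659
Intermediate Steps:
U(D, S) = -521 (U(D, S) = -357 - 164 = -521)
U(-612, -463) + 282180 = -521 + 282180 = 281659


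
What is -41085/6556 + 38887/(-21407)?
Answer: -103131797/12758572 ≈ -8.0833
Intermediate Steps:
-41085/6556 + 38887/(-21407) = -41085*1/6556 + 38887*(-1/21407) = -3735/596 - 38887/21407 = -103131797/12758572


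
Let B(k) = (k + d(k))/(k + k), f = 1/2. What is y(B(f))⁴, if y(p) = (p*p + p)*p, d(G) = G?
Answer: 16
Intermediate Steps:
f = ½ ≈ 0.50000
B(k) = 1 (B(k) = (k + k)/(k + k) = (2*k)/((2*k)) = (2*k)*(1/(2*k)) = 1)
y(p) = p*(p + p²) (y(p) = (p² + p)*p = (p + p²)*p = p*(p + p²))
y(B(f))⁴ = (1²*(1 + 1))⁴ = (1*2)⁴ = 2⁴ = 16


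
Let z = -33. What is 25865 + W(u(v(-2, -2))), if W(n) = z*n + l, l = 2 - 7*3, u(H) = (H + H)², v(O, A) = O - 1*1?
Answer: 24658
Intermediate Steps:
v(O, A) = -1 + O (v(O, A) = O - 1 = -1 + O)
u(H) = 4*H² (u(H) = (2*H)² = 4*H²)
l = -19 (l = 2 - 21 = -19)
W(n) = -19 - 33*n (W(n) = -33*n - 19 = -19 - 33*n)
25865 + W(u(v(-2, -2))) = 25865 + (-19 - 132*(-1 - 2)²) = 25865 + (-19 - 132*(-3)²) = 25865 + (-19 - 132*9) = 25865 + (-19 - 33*36) = 25865 + (-19 - 1188) = 25865 - 1207 = 24658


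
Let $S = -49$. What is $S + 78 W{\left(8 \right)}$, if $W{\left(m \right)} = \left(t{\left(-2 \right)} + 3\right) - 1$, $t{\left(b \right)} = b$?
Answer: $-49$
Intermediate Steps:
$W{\left(m \right)} = 0$ ($W{\left(m \right)} = \left(-2 + 3\right) - 1 = 1 - 1 = 0$)
$S + 78 W{\left(8 \right)} = -49 + 78 \cdot 0 = -49 + 0 = -49$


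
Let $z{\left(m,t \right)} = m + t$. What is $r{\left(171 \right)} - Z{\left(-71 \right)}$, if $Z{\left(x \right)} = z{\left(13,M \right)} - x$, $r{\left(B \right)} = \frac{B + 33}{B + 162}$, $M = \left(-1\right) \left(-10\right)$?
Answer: $- \frac{10366}{111} \approx -93.387$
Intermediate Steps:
$M = 10$
$r{\left(B \right)} = \frac{33 + B}{162 + B}$
$Z{\left(x \right)} = 23 - x$ ($Z{\left(x \right)} = \left(13 + 10\right) - x = 23 - x$)
$r{\left(171 \right)} - Z{\left(-71 \right)} = \frac{33 + 171}{162 + 171} - \left(23 - -71\right) = \frac{1}{333} \cdot 204 - \left(23 + 71\right) = \frac{1}{333} \cdot 204 - 94 = \frac{68}{111} - 94 = - \frac{10366}{111}$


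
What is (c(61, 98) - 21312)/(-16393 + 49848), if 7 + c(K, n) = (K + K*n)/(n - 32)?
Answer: -8491/13382 ≈ -0.63451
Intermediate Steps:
c(K, n) = -7 + (K + K*n)/(-32 + n) (c(K, n) = -7 + (K + K*n)/(n - 32) = -7 + (K + K*n)/(-32 + n))
(c(61, 98) - 21312)/(-16393 + 49848) = ((224 + 61 - 7*98 + 61*98)/(-32 + 98) - 21312)/(-16393 + 49848) = ((224 + 61 - 686 + 5978)/66 - 21312)/33455 = ((1/66)*5577 - 21312)*(1/33455) = (169/2 - 21312)*(1/33455) = -42455/2*1/33455 = -8491/13382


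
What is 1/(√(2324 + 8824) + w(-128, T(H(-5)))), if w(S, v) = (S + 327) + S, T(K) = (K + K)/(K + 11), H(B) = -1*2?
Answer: -71/6107 + 2*√2787/6107 ≈ 0.0056630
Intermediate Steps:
H(B) = -2
T(K) = 2*K/(11 + K) (T(K) = (2*K)/(11 + K) = 2*K/(11 + K))
w(S, v) = 327 + 2*S (w(S, v) = (327 + S) + S = 327 + 2*S)
1/(√(2324 + 8824) + w(-128, T(H(-5)))) = 1/(√(2324 + 8824) + (327 + 2*(-128))) = 1/(√11148 + (327 - 256)) = 1/(2*√2787 + 71) = 1/(71 + 2*√2787)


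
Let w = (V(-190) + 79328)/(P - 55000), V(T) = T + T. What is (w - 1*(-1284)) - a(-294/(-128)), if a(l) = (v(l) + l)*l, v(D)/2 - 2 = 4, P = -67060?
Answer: 9194186949/7352320 ≈ 1250.5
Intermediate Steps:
V(T) = 2*T
v(D) = 12 (v(D) = 4 + 2*4 = 4 + 8 = 12)
w = -1161/1795 (w = (2*(-190) + 79328)/(-67060 - 55000) = (-380 + 79328)/(-122060) = 78948*(-1/122060) = -1161/1795 ≈ -0.64680)
a(l) = l*(12 + l) (a(l) = (12 + l)*l = l*(12 + l))
(w - 1*(-1284)) - a(-294/(-128)) = (-1161/1795 - 1*(-1284)) - (-294/(-128))*(12 - 294/(-128)) = (-1161/1795 + 1284) - (-294*(-1/128))*(12 - 294*(-1/128)) = 2303619/1795 - 147*(12 + 147/64)/64 = 2303619/1795 - 147*915/(64*64) = 2303619/1795 - 1*134505/4096 = 2303619/1795 - 134505/4096 = 9194186949/7352320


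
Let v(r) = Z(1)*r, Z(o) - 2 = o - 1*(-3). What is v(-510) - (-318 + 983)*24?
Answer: -19020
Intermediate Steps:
Z(o) = 5 + o (Z(o) = 2 + (o - 1*(-3)) = 2 + (o + 3) = 2 + (3 + o) = 5 + o)
v(r) = 6*r (v(r) = (5 + 1)*r = 6*r)
v(-510) - (-318 + 983)*24 = 6*(-510) - (-318 + 983)*24 = -3060 - 665*24 = -3060 - 1*15960 = -3060 - 15960 = -19020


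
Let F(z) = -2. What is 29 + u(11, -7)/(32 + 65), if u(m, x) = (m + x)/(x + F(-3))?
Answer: 25313/873 ≈ 28.995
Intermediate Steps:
u(m, x) = (m + x)/(-2 + x) (u(m, x) = (m + x)/(x - 2) = (m + x)/(-2 + x))
29 + u(11, -7)/(32 + 65) = 29 + ((11 - 7)/(-2 - 7))/(32 + 65) = 29 + (4/(-9))/97 = 29 + (-1/9*4)/97 = 29 + (1/97)*(-4/9) = 29 - 4/873 = 25313/873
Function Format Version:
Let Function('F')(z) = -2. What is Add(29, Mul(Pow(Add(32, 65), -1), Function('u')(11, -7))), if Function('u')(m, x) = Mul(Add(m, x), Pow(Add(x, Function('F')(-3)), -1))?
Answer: Rational(25313, 873) ≈ 28.995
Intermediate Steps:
Function('u')(m, x) = Mul(Pow(Add(-2, x), -1), Add(m, x)) (Function('u')(m, x) = Mul(Add(m, x), Pow(Add(x, -2), -1)) = Mul(Add(m, x), Pow(Add(-2, x), -1)) = Mul(Pow(Add(-2, x), -1), Add(m, x)))
Add(29, Mul(Pow(Add(32, 65), -1), Function('u')(11, -7))) = Add(29, Mul(Pow(Add(32, 65), -1), Mul(Pow(Add(-2, -7), -1), Add(11, -7)))) = Add(29, Mul(Pow(97, -1), Mul(Pow(-9, -1), 4))) = Add(29, Mul(Rational(1, 97), Mul(Rational(-1, 9), 4))) = Add(29, Mul(Rational(1, 97), Rational(-4, 9))) = Add(29, Rational(-4, 873)) = Rational(25313, 873)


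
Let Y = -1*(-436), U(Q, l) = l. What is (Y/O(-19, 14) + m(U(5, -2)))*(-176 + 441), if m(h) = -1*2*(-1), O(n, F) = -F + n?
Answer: -98050/33 ≈ -2971.2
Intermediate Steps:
O(n, F) = n - F
m(h) = 2 (m(h) = -2*(-1) = 2)
Y = 436
(Y/O(-19, 14) + m(U(5, -2)))*(-176 + 441) = (436/(-19 - 1*14) + 2)*(-176 + 441) = (436/(-19 - 14) + 2)*265 = (436/(-33) + 2)*265 = (436*(-1/33) + 2)*265 = (-436/33 + 2)*265 = -370/33*265 = -98050/33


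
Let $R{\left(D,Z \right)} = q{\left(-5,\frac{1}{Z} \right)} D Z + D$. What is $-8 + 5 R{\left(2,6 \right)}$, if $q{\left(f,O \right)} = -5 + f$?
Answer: $-598$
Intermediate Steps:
$R{\left(D,Z \right)} = D - 10 D Z$ ($R{\left(D,Z \right)} = \left(-5 - 5\right) D Z + D = - 10 D Z + D = D - 10 D Z$)
$-8 + 5 R{\left(2,6 \right)} = -8 + 5 \cdot 2 \left(1 - 60\right) = -8 + 5 \cdot 2 \left(-59\right) = -8 + 5 \left(-118\right) = -8 - 590 = -598$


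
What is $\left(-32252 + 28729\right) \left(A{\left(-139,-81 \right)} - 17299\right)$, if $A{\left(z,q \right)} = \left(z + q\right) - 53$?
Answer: $61906156$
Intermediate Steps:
$A{\left(z,q \right)} = -53 + q + z$ ($A{\left(z,q \right)} = \left(q + z\right) - 53 = -53 + q + z$)
$\left(-32252 + 28729\right) \left(A{\left(-139,-81 \right)} - 17299\right) = \left(-32252 + 28729\right) \left(\left(-53 - 81 - 139\right) - 17299\right) = - 3523 \left(-273 - 17299\right) = \left(-3523\right) \left(-17572\right) = 61906156$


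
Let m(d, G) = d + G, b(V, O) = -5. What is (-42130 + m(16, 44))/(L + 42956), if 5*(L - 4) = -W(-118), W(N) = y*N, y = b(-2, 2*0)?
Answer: -21035/21421 ≈ -0.98198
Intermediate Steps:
y = -5
W(N) = -5*N
m(d, G) = G + d
L = -114 (L = 4 + (-(-5)*(-118))/5 = 4 + (-1*590)/5 = 4 + (⅕)*(-590) = 4 - 118 = -114)
(-42130 + m(16, 44))/(L + 42956) = (-42130 + (44 + 16))/(-114 + 42956) = (-42130 + 60)/42842 = -42070*1/42842 = -21035/21421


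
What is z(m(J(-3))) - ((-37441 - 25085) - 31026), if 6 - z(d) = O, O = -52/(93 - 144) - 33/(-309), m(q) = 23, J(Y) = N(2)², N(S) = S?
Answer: 491454257/5253 ≈ 93557.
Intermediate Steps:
J(Y) = 4 (J(Y) = 2² = 4)
O = 5917/5253 (O = -52/(-51) - 33*(-1/309) = -52*(-1/51) + 11/103 = 52/51 + 11/103 = 5917/5253 ≈ 1.1264)
z(d) = 25601/5253 (z(d) = 6 - 1*5917/5253 = 6 - 5917/5253 = 25601/5253)
z(m(J(-3))) - ((-37441 - 25085) - 31026) = 25601/5253 - ((-37441 - 25085) - 31026) = 25601/5253 - (-62526 - 31026) = 25601/5253 - 1*(-93552) = 25601/5253 + 93552 = 491454257/5253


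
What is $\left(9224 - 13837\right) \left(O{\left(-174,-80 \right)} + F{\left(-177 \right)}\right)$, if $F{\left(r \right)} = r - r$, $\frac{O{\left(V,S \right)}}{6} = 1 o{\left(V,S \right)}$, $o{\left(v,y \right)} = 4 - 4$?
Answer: $0$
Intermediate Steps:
$o{\left(v,y \right)} = 0$
$O{\left(V,S \right)} = 0$ ($O{\left(V,S \right)} = 6 \cdot 1 \cdot 0 = 6 \cdot 0 = 0$)
$F{\left(r \right)} = 0$
$\left(9224 - 13837\right) \left(O{\left(-174,-80 \right)} + F{\left(-177 \right)}\right) = \left(9224 - 13837\right) \left(0 + 0\right) = \left(-4613\right) 0 = 0$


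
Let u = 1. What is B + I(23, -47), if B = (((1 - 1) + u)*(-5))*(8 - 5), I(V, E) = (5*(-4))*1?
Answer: -35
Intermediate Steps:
I(V, E) = -20 (I(V, E) = -20*1 = -20)
B = -15 (B = (((1 - 1) + 1)*(-5))*(8 - 5) = ((0 + 1)*(-5))*3 = (1*(-5))*3 = -5*3 = -15)
B + I(23, -47) = -15 - 20 = -35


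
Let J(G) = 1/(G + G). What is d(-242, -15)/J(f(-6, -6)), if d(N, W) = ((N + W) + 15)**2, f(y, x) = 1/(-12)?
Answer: -29282/3 ≈ -9760.7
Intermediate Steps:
f(y, x) = -1/12
d(N, W) = (15 + N + W)**2
J(G) = 1/(2*G)
d(-242, -15)/J(f(-6, -6)) = (15 - 242 - 15)**2/((1/(2*(-1/12)))) = (-242)**2/(((1/2)*(-12))) = 58564/(-6) = 58564*(-1/6) = -29282/3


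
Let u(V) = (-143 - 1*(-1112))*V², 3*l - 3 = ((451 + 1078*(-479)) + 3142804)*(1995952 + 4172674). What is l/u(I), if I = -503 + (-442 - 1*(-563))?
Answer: 28279791377/740316 ≈ 38200.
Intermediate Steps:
I = -382 (I = -503 + (-442 + 563) = -503 + 121 = -382)
l = 5401440153007 (l = 1 + (((451 + 1078*(-479)) + 3142804)*(1995952 + 4172674))/3 = 1 + (((451 - 516362) + 3142804)*6168626)/3 = 1 + ((-515911 + 3142804)*6168626)/3 = 1 + (2626893*6168626)/3 = 1 + (⅓)*16204320459018 = 1 + 5401440153006 = 5401440153007)
u(V) = 969*V² (u(V) = (-143 + 1112)*V² = 969*V²)
l/u(I) = 5401440153007/((969*(-382)²)) = 5401440153007/((969*145924)) = 5401440153007/141400356 = 5401440153007*(1/141400356) = 28279791377/740316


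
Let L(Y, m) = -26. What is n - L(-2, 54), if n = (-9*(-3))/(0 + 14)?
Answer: 391/14 ≈ 27.929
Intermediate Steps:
n = 27/14 ≈ 1.9286
n - L(-2, 54) = 27/14 - 1*(-26) = 27/14 + 26 = 391/14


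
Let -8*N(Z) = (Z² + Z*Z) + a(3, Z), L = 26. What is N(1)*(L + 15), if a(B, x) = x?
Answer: -123/8 ≈ -15.375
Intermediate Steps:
N(Z) = -Z²/4 - Z/8 (N(Z) = -((Z² + Z*Z) + Z)/8 = -((Z² + Z²) + Z)/8 = -(2*Z² + Z)/8 = -(Z + 2*Z²)/8 = -Z²/4 - Z/8)
N(1)*(L + 15) = ((⅛)*1*(-1 - 2*1))*(26 + 15) = ((⅛)*1*(-1 - 2))*41 = ((⅛)*1*(-3))*41 = -3/8*41 = -123/8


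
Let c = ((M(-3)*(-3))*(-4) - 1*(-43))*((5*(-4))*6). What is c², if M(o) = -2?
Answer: 5198400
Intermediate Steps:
c = -2280 (c = (-2*(-3)*(-4) - 1*(-43))*((5*(-4))*6) = (6*(-4) + 43)*(-20*6) = (-24 + 43)*(-120) = 19*(-120) = -2280)
c² = (-2280)² = 5198400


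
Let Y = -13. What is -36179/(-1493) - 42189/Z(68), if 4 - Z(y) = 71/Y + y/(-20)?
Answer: -4063985861/1248148 ≈ -3256.0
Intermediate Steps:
Z(y) = 123/13 + y/20 (Z(y) = 4 - (71/(-13) + y/(-20)) = 4 - (71*(-1/13) + y*(-1/20)) = 4 - (-71/13 - y/20) = 4 + (71/13 + y/20) = 123/13 + y/20)
-36179/(-1493) - 42189/Z(68) = -36179/(-1493) - 42189/(123/13 + (1/20)*68) = -36179*(-1/1493) - 42189/(123/13 + 17/5) = 36179/1493 - 42189/836/65 = 36179/1493 - 42189*65/836 = 36179/1493 - 2742285/836 = -4063985861/1248148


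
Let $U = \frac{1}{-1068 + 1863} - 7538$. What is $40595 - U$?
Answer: $\frac{38265734}{795} \approx 48133.0$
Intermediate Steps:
$U = - \frac{5992709}{795}$ ($U = \frac{1}{795} - 7538 = - \frac{5992709}{795} \approx -7538.0$)
$40595 - U = 40595 - - \frac{5992709}{795} = 40595 + \frac{5992709}{795} = \frac{38265734}{795}$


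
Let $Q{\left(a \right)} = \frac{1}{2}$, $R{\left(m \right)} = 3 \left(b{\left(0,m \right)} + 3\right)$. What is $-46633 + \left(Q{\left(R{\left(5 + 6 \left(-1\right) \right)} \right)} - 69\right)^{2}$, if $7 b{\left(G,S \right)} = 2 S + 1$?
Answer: $- \frac{167763}{4} \approx -41941.0$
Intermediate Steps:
$b{\left(G,S \right)} = \frac{1}{7} + \frac{2 S}{7}$ ($b{\left(G,S \right)} = \frac{2 S + 1}{7} = \frac{1 + 2 S}{7} = \frac{1}{7} + \frac{2 S}{7}$)
$R{\left(m \right)} = \frac{66}{7} + \frac{6 m}{7}$ ($R{\left(m \right)} = 3 \left(\left(\frac{1}{7} + \frac{2 m}{7}\right) + 3\right) = 3 \left(\frac{22}{7} + \frac{2 m}{7}\right) = \frac{66}{7} + \frac{6 m}{7}$)
$Q{\left(a \right)} = \frac{1}{2}$
$-46633 + \left(Q{\left(R{\left(5 + 6 \left(-1\right) \right)} \right)} - 69\right)^{2} = -46633 + \left(\frac{1}{2} - 69\right)^{2} = -46633 + \left(- \frac{137}{2}\right)^{2} = -46633 + \frac{18769}{4} = - \frac{167763}{4}$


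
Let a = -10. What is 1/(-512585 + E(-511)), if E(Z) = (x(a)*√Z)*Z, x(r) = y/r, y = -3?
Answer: -51258500/26275539117979 + 15330*I*√511/26275539117979 ≈ -1.9508e-6 + 1.3189e-8*I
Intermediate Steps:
x(r) = -3/r
E(Z) = 3*Z^(3/2)/10 (E(Z) = ((-3/(-10))*√Z)*Z = ((-3*(-⅒))*√Z)*Z = (3*√Z/10)*Z = 3*Z^(3/2)/10)
1/(-512585 + E(-511)) = 1/(-512585 + 3*(-511)^(3/2)/10) = 1/(-512585 + 3*(-511*I*√511)/10) = 1/(-512585 - 1533*I*√511/10)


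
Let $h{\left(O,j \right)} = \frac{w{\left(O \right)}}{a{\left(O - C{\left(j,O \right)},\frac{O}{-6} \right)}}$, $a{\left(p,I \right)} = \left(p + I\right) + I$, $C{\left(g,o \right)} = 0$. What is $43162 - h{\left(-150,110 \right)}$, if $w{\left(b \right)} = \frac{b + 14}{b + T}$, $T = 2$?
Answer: $\frac{79849717}{1850} \approx 43162.0$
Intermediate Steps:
$a{\left(p,I \right)} = p + 2 I$ ($a{\left(p,I \right)} = \left(I + p\right) + I = p + 2 I$)
$w{\left(b \right)} = \frac{14 + b}{2 + b}$ ($w{\left(b \right)} = \frac{b + 14}{b + 2} = \frac{14 + b}{2 + b}$)
$h{\left(O,j \right)} = \frac{3 \left(14 + O\right)}{2 O \left(2 + O\right)}$ ($h{\left(O,j \right)} = \frac{\frac{1}{2 + O} \left(14 + O\right)}{\left(O - 0\right) + 2 \frac{O}{-6}} = \frac{\frac{1}{2 + O} \left(14 + O\right)}{\left(O + 0\right) + 2 O \left(- \frac{1}{6}\right)} = \frac{\frac{1}{2 + O} \left(14 + O\right)}{O + 2 \left(- \frac{O}{6}\right)} = \frac{\frac{1}{2 + O} \left(14 + O\right)}{O - \frac{O}{3}} = \frac{\frac{1}{2 + O} \left(14 + O\right)}{\frac{2}{3} O} = \frac{14 + O}{2 + O} \frac{3}{2 O} = \frac{3 \left(14 + O\right)}{2 O \left(2 + O\right)}$)
$43162 - h{\left(-150,110 \right)} = 43162 - \frac{3 \left(14 - 150\right)}{2 \left(-150\right) \left(2 - 150\right)} = 43162 - \frac{3}{2} \left(- \frac{1}{150}\right) \frac{1}{-148} \left(-136\right) = 43162 - \frac{3}{2} \left(- \frac{1}{150}\right) \left(- \frac{1}{148}\right) \left(-136\right) = 43162 - - \frac{17}{1850} = 43162 + \frac{17}{1850} = \frac{79849717}{1850}$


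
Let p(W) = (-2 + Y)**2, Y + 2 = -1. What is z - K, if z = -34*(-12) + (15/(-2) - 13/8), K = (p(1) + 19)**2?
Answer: -12297/8 ≈ -1537.1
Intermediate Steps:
Y = -3 (Y = -2 - 1 = -3)
p(W) = 25 (p(W) = (-2 - 3)**2 = (-5)**2 = 25)
K = 1936 (K = (25 + 19)**2 = 44**2 = 1936)
z = 3191/8 (z = 408 + (15*(-1/2) - 13*1/8) = 408 + (-15/2 - 13/8) = 408 - 73/8 = 3191/8 ≈ 398.88)
z - K = 3191/8 - 1*1936 = 3191/8 - 1936 = -12297/8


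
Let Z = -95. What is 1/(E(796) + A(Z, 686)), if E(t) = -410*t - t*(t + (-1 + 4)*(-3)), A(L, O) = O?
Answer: -1/952126 ≈ -1.0503e-6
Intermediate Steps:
E(t) = -410*t - t*(-9 + t) (E(t) = -410*t - t*(t + 3*(-3)) = -410*t - t*(t - 9) = -410*t - t*(-9 + t))
1/(E(796) + A(Z, 686)) = 1/(-1*796*(401 + 796) + 686) = 1/(-1*796*1197 + 686) = 1/(-952812 + 686) = 1/(-952126) = -1/952126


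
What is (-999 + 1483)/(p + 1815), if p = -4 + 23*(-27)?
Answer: 242/595 ≈ 0.40672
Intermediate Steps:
p = -625 (p = -4 - 621 = -625)
(-999 + 1483)/(p + 1815) = (-999 + 1483)/(-625 + 1815) = 484/1190 = 484*(1/1190) = 242/595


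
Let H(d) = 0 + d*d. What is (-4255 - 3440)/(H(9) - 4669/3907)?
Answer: -30064365/311798 ≈ -96.423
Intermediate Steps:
H(d) = d² (H(d) = 0 + d² = d²)
(-4255 - 3440)/(H(9) - 4669/3907) = (-4255 - 3440)/(9² - 4669/3907) = -7695/(81 - 4669*1/3907) = -7695/(81 - 4669/3907) = -7695/311798/3907 = -7695*3907/311798 = -30064365/311798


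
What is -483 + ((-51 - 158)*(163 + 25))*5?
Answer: -196943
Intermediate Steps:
-483 + ((-51 - 158)*(163 + 25))*5 = -483 - 209*188*5 = -483 - 39292*5 = -483 - 196460 = -196943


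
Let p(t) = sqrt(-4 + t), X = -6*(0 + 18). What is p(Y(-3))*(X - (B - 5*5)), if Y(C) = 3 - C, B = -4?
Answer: -79*sqrt(2) ≈ -111.72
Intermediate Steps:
X = -108 (X = -6*18 = -108)
p(Y(-3))*(X - (B - 5*5)) = sqrt(-4 + (3 - 1*(-3)))*(-108 - (-4 - 5*5)) = sqrt(-4 + (3 + 3))*(-108 - (-4 - 25)) = sqrt(-4 + 6)*(-108 - 1*(-29)) = sqrt(2)*(-108 + 29) = sqrt(2)*(-79) = -79*sqrt(2)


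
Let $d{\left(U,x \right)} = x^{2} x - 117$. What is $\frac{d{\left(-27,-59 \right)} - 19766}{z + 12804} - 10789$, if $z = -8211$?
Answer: $- \frac{49779139}{4593} \approx -10838.0$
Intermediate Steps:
$d{\left(U,x \right)} = -117 + x^{3}$ ($d{\left(U,x \right)} = x^{3} - 117 = -117 + x^{3}$)
$\frac{d{\left(-27,-59 \right)} - 19766}{z + 12804} - 10789 = \frac{\left(-117 + \left(-59\right)^{3}\right) - 19766}{-8211 + 12804} - 10789 = \frac{\left(-117 - 205379\right) - 19766}{4593} - 10789 = \left(-205496 - 19766\right) \frac{1}{4593} - 10789 = \left(-225262\right) \frac{1}{4593} - 10789 = - \frac{225262}{4593} - 10789 = - \frac{49779139}{4593}$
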